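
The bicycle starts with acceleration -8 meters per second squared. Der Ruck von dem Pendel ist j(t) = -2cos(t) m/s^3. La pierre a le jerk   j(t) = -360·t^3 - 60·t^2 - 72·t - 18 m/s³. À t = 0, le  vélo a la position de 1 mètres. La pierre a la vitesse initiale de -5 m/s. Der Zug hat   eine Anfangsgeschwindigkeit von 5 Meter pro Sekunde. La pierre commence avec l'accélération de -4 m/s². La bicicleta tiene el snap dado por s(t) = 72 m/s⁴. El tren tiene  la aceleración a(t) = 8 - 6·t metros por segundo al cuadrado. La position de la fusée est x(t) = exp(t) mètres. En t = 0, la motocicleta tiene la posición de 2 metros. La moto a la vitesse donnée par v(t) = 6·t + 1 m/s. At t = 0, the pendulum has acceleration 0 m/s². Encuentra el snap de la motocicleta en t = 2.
Partiendo de la velocidad v(t) = 6·t + 1, tomamos 3 derivadas. La derivada de la velocidad da la aceleración: a(t) = 6. Tomando d/dt de a(t), encontramos j(t) = 0. Derivando la sacudida, obtenemos el snap: s(t) = 0. Usando s(t) = 0 y sustituyendo t = 2, encontramos s = 0.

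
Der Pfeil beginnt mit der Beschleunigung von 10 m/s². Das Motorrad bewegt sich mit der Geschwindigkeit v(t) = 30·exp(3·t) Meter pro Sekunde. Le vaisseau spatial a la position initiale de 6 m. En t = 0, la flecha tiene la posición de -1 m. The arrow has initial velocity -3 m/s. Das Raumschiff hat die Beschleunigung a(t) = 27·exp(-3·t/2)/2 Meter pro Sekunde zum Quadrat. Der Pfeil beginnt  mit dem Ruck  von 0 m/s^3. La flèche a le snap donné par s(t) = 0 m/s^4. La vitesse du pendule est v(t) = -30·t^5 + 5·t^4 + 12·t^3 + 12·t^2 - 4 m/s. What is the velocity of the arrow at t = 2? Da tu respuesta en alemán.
Wir müssen die Stammfunktion unserer Gleichung für den Snap s(t) = 0 3-mal finden. Das Integral von dem Snap, mit j(0) = 0, ergibt den Ruck: j(t) = 0. Durch Integration von dem Ruck und Verwendung der Anfangsbedingung a(0) = 10, erhalten wir a(t) = 10. Mit ∫a(t)dt und Anwendung von v(0) = -3, finden wir v(t) = 10·t - 3. Mit v(t) = 10·t - 3 und Einsetzen von t = 2, finden wir v = 17.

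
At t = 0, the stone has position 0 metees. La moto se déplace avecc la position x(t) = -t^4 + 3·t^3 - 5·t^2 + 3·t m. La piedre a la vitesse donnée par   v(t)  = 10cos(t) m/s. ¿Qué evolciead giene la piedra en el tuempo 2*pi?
De la ecuación de la velocidad v(t) = 10·cos(t), sustituimos t = 2*pi para obtener v = 10.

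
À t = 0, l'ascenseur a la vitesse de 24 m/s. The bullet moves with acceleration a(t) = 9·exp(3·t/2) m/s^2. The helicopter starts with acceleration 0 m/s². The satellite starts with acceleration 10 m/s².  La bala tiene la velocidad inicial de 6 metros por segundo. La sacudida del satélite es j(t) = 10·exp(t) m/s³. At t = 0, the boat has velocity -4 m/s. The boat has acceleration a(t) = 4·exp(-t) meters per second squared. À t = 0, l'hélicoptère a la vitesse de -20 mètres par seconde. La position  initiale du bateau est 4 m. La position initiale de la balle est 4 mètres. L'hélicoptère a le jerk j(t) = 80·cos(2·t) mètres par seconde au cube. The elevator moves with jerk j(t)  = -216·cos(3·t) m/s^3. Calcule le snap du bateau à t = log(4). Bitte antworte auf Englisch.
Starting from acceleration a(t) = 4·exp(-t), we take 2 derivatives. The derivative of acceleration gives jerk: j(t) = -4·exp(-t). The derivative of jerk gives snap: s(t) = 4·exp(-t). Using s(t) = 4·exp(-t) and substituting t = log(4), we find s = 1.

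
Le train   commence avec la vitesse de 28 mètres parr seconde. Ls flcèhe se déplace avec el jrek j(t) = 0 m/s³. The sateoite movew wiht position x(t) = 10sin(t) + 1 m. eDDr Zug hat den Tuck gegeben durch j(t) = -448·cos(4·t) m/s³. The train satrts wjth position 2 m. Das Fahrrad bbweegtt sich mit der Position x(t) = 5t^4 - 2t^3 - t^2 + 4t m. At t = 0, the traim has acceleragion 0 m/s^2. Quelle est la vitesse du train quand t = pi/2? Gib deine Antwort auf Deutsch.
Wir müssen unsere Gleichung für den Ruck j(t) = -448·cos(4·t) 2-mal integrieren. Durch Integration von dem Ruck und Verwendung der Anfangsbedingung a(0) = 0, erhalten wir a(t) = -112·sin(4·t). Mit ∫a(t)dt und Anwendung von v(0) = 28, finden wir v(t) = 28·cos(4·t). Wir haben die Geschwindigkeit v(t) = 28·cos(4·t). Durch Einsetzen von t = pi/2: v(pi/2) = 28.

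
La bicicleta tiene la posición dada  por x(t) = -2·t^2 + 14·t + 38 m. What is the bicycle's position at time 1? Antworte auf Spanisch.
De la ecuación de la posición x(t) = -2·t^2 + 14·t + 38, sustituimos t = 1 para obtener x = 50.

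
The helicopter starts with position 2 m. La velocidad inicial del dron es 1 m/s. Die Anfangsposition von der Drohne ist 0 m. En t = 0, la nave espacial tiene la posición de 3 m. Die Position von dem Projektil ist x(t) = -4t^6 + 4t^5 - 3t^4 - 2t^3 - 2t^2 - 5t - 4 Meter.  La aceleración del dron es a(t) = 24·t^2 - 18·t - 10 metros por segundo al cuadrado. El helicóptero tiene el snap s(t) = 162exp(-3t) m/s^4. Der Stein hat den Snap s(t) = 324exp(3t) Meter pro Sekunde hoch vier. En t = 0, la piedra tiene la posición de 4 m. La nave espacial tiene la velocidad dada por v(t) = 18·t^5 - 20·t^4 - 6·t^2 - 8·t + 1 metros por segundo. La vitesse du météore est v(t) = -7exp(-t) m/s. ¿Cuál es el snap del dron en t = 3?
Para resolver esto, necesitamos tomar 2 derivadas de nuestra ecuación de la aceleración a(t) = 24·t^2 - 18·t - 10. La derivada de la aceleración da la sacudida: j(t) = 48·t - 18. La derivada de la sacudida da el snap: s(t) = 48. Tenemos el snap s(t) = 48. Sustituyendo t = 3: s(3) = 48.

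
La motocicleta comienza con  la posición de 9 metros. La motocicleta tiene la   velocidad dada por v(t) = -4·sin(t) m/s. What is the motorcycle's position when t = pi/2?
We need to integrate our velocity equation v(t) = -4·sin(t) 1 time. The antiderivative of velocity, with x(0) = 9, gives position: x(t) = 4·cos(t) + 5. Using x(t) = 4·cos(t) + 5 and substituting t = pi/2, we find x = 5.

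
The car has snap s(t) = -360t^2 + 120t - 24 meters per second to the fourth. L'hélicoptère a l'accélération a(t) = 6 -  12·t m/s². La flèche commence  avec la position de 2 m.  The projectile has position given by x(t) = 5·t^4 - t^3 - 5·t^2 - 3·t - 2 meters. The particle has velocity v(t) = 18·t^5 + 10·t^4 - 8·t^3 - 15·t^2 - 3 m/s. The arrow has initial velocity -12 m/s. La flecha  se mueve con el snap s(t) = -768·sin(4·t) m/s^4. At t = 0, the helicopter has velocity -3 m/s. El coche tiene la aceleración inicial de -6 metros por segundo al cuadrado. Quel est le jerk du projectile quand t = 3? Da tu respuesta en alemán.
Wir müssen unsere Gleichung für die Position x(t) = 5·t^4 - t^3 - 5·t^2 - 3·t - 2 3-mal ableiten. Die Ableitung von der Position ergibt die Geschwindigkeit: v(t) = 20·t^3 - 3·t^2 - 10·t - 3. Durch Ableiten von der Geschwindigkeit erhalten wir die Beschleunigung: a(t) = 60·t^2 - 6·t - 10. Die Ableitung von der Beschleunigung ergibt den Ruck: j(t) = 120·t - 6. Aus der Gleichung für den Ruck j(t) = 120·t - 6, setzen wir t = 3 ein und erhalten j = 354.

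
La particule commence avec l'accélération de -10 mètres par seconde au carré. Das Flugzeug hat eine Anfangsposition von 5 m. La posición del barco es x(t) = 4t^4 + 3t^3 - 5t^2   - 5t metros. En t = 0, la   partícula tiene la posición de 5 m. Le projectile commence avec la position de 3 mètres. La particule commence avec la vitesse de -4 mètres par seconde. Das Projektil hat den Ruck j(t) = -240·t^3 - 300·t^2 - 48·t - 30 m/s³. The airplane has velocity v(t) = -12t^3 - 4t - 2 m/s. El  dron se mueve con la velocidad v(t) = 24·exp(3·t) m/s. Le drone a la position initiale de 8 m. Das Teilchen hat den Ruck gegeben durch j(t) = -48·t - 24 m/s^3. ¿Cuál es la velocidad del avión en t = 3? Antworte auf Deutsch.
Wir haben die Geschwindigkeit v(t) = -12·t^3 - 4·t - 2. Durch Einsetzen von t = 3: v(3) = -338.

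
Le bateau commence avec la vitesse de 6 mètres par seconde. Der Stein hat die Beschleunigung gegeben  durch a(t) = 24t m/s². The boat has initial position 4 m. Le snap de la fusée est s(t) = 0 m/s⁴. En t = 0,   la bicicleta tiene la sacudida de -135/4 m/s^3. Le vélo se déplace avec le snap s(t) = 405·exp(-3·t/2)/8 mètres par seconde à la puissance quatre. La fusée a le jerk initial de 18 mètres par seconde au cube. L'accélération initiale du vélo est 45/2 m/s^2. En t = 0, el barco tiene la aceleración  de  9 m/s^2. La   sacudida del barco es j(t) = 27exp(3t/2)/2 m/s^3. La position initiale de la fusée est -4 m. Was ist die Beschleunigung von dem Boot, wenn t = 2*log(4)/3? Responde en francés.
Nous devons trouver l'intégrale de notre équation du jerk j(t) = 27·exp(3·t/2)/2 1 fois. La primitive du jerk est l'accélération. En utilisant a(0) = 9, nous obtenons a(t) = 9·exp(3·t/2). Nous avons l'accélération a(t) = 9·exp(3·t/2). En substituant t = 2*log(4)/3: a(2*log(4)/3) = 36.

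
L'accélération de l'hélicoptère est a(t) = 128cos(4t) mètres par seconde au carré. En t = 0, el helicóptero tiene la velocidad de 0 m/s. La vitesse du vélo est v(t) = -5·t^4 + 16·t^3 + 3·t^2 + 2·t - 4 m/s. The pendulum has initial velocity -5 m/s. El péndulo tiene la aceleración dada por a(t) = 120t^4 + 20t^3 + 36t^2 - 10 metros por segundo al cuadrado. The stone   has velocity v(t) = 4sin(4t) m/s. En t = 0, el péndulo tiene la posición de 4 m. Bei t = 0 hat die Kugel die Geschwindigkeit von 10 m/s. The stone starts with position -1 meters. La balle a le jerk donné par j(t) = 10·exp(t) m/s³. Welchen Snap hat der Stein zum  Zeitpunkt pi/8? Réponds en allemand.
Wir müssen unsere Gleichung für die Geschwindigkeit v(t) = 4·sin(4·t) 3-mal ableiten. Durch Ableiten von der Geschwindigkeit erhalten wir die Beschleunigung: a(t) = 16·cos(4·t). Die Ableitung von der Beschleunigung ergibt den Ruck: j(t) = -64·sin(4·t). Durch Ableiten von dem Ruck erhalten wir den Snap: s(t) = -256·cos(4·t). Wir haben den Snap s(t) = -256·cos(4·t). Durch Einsetzen von t = pi/8: s(pi/8) = 0.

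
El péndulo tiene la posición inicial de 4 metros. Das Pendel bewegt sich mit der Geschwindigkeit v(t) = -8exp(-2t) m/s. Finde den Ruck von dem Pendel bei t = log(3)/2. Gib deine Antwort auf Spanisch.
Partiendo de la velocidad v(t) = -8·exp(-2·t), tomamos 2 derivadas. Derivando la velocidad, obtenemos la aceleración: a(t) = 16·exp(-2·t). Derivando la aceleración, obtenemos la sacudida: j(t) = -32·exp(-2·t). Tenemos la sacudida j(t) = -32·exp(-2·t). Sustituyendo t = log(3)/2: j(log(3)/2) = -32/3.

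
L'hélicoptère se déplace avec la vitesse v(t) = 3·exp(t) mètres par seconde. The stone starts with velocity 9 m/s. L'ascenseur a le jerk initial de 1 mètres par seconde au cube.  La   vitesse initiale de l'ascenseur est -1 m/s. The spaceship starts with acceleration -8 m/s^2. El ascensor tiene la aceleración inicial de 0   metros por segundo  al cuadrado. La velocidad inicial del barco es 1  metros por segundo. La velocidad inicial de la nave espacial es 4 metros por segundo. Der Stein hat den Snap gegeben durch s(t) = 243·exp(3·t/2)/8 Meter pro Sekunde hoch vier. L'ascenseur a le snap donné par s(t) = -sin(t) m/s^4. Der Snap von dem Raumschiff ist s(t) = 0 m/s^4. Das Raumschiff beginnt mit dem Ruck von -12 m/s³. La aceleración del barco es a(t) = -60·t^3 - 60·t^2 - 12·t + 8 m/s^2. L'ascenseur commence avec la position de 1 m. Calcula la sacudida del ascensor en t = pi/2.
Partiendo del snap s(t) = -sin(t), tomamos 1 integral. La integral del snap es la sacudida. Usando j(0) = 1, obtenemos j(t) = cos(t). Tenemos la sacudida j(t) = cos(t). Sustituyendo t = pi/2: j(pi/2) = 0.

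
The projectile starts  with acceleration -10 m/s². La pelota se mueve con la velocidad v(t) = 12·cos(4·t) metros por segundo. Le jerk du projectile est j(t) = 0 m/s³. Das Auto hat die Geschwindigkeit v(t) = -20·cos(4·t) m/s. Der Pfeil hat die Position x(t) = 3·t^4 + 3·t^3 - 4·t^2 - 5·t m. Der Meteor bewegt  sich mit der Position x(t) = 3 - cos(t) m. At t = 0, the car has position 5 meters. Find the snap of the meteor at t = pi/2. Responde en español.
Partiendo de la posición x(t) = 3 - cos(t), tomamos 4 derivadas. Tomando d/dt de x(t), encontramos v(t) = sin(t). Tomando d/dt de v(t), encontramos a(t) = cos(t). La derivada de la aceleración da la sacudida: j(t) = -sin(t). Derivando la sacudida, obtenemos el snap: s(t) = -cos(t). Tenemos el snap s(t) = -cos(t). Sustituyendo t = pi/2: s(pi/2) = 0.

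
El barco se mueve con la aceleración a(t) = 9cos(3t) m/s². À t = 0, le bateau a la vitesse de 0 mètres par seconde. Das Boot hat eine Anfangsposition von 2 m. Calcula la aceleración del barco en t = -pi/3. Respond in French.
En utilisant a(t) = 9·cos(3·t) et en substituant t = -pi/3, nous trouvons a = -9.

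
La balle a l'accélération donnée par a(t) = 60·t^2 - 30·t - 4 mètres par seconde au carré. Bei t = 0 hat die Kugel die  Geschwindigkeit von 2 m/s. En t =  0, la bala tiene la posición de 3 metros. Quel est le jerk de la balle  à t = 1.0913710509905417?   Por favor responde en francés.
Pour résoudre ceci, nous devons prendre 1 dérivée de notre équation de l'accélération a(t) = 60·t^2 - 30·t - 4. En dérivant l'accélération, nous obtenons le jerk: j(t) = 120·t - 30. En utilisant j(t) = 120·t - 30 et en substituant t = 1.0913710509905417, nous trouvons j = 100.964526118865.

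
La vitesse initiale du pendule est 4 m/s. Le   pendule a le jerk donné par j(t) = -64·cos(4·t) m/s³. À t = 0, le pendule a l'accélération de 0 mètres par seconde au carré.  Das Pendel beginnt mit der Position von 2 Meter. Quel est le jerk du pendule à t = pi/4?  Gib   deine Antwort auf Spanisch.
Usando j(t) = -64·cos(4·t) y sustituyendo t = pi/4, encontramos j = 64.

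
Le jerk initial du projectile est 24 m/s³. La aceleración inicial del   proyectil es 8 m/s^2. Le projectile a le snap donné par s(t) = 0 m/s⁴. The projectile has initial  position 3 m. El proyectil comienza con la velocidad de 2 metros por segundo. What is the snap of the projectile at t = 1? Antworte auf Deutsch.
Mit s(t) = 0 und Einsetzen von t = 1, finden wir s = 0.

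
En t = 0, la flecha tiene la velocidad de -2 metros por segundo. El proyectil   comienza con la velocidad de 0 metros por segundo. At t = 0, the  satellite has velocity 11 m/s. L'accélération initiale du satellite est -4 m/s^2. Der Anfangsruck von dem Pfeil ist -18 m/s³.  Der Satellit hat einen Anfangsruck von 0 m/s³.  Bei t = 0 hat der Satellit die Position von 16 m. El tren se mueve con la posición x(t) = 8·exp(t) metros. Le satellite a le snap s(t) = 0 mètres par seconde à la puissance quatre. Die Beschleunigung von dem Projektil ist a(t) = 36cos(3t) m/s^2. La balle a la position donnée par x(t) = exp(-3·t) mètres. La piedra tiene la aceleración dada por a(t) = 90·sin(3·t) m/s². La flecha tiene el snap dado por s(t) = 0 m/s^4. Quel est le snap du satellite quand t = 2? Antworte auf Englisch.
From the given snap equation s(t) = 0, we substitute t = 2 to get s = 0.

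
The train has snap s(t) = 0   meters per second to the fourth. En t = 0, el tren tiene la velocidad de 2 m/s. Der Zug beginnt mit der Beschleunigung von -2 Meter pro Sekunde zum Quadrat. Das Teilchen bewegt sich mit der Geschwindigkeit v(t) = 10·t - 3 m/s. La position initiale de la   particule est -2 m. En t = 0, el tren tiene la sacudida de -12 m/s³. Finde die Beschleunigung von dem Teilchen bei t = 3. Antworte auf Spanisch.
Para resolver esto, necesitamos tomar 1 derivada de nuestra ecuación de la velocidad v(t) = 10·t - 3. Derivando la velocidad, obtenemos la aceleración: a(t) = 10. Tenemos la aceleración a(t) = 10. Sustituyendo t = 3: a(3) = 10.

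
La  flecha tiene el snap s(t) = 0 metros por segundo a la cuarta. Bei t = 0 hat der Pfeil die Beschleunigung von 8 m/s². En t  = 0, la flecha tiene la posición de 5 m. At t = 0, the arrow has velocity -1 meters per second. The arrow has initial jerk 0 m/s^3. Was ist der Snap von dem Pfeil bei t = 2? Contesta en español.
Tenemos el snap s(t) = 0. Sustituyendo t = 2: s(2) = 0.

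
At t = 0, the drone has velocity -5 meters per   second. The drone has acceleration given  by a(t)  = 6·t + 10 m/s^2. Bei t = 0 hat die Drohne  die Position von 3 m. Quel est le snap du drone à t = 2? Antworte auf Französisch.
En partant de l'accélération a(t) = 6·t + 10, nous prenons 2 dérivées. En dérivant l'accélération, nous obtenons le jerk: j(t) = 6. La dérivée du jerk donne le snap: s(t) = 0. Nous avons le snap s(t) = 0. En substituant t = 2: s(2) = 0.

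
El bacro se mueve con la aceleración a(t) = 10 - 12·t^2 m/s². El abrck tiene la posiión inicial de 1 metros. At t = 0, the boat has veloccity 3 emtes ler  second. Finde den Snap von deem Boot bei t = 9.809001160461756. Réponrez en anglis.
We must differentiate our acceleration equation a(t) = 10 - 12·t^2 2 times. The derivative of acceleration gives jerk: j(t) = -24·t. Differentiating jerk, we get snap: s(t) = -24. We have snap s(t) = -24. Substituting t = 9.809001160461756: s(9.809001160461756) = -24.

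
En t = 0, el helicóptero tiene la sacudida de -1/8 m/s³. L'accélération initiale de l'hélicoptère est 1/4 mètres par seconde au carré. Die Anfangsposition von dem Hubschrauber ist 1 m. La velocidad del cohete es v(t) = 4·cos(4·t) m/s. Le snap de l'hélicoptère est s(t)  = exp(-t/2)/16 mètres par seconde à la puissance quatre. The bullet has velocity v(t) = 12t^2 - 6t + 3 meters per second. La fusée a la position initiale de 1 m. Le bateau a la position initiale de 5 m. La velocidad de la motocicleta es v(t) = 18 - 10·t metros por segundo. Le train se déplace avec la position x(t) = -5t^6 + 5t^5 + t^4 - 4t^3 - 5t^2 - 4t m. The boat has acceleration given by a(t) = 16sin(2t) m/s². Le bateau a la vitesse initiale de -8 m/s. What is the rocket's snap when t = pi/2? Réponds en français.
Pour résoudre ceci, nous devons prendre 3 dérivées de notre équation de la vitesse v(t) = 4·cos(4·t). La dérivée de la vitesse donne l'accélération: a(t) = -16·sin(4·t). En prenant d/dt de a(t), nous trouvons j(t) = -64·cos(4·t). La dérivée du jerk donne le snap: s(t) = 256·sin(4·t). De l'équation du snap s(t) = 256·sin(4·t), nous substituons t = pi/2 pour obtenir s = 0.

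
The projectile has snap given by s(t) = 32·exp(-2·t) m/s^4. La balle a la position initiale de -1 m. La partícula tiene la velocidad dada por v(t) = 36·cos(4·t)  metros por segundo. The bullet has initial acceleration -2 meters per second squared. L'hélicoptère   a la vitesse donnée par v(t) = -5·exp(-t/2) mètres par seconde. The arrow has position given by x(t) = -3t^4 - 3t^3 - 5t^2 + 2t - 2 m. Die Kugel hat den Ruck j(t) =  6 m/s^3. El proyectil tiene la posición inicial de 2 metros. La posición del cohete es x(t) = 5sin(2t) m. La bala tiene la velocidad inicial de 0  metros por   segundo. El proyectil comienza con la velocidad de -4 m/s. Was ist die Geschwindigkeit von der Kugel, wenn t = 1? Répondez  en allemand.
Ausgehend von dem Ruck j(t) = 6, nehmen wir 2 Integrale. Durch Integration von dem Ruck und Verwendung der Anfangsbedingung a(0) = -2, erhalten wir a(t) = 6·t - 2. Die Stammfunktion von der Beschleunigung ist die Geschwindigkeit. Mit v(0) = 0 erhalten wir v(t) = t·(3·t - 2). Mit v(t) = t·(3·t - 2) und Einsetzen von t = 1, finden wir v = 1.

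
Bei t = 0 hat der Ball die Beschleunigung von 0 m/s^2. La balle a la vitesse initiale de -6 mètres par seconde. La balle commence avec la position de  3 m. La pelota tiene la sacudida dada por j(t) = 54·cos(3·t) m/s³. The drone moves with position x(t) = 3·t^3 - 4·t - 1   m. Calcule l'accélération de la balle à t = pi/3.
En partant du jerk j(t) = 54·cos(3·t), nous prenons 1 intégrale. L'intégrale du jerk, avec a(0) = 0, donne l'accélération: a(t) = 18·sin(3·t). De l'équation de l'accélération a(t) = 18·sin(3·t), nous substituons t = pi/3 pour obtenir a = 0.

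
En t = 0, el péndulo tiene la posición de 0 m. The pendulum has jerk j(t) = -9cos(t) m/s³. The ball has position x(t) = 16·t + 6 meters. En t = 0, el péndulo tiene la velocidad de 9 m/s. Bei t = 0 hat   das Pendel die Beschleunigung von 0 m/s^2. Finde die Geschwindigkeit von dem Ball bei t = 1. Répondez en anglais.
To solve this, we need to take 1 derivative of our position equation x(t) = 16·t + 6. Differentiating position, we get velocity: v(t) = 16. We have velocity v(t) = 16. Substituting t = 1: v(1) = 16.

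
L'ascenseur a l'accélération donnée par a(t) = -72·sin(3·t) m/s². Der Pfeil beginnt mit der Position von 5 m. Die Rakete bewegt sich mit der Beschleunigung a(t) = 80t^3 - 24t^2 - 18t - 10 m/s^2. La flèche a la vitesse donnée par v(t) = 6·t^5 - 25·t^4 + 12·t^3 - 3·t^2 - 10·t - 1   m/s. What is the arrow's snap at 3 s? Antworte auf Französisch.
En partant de la vitesse v(t) = 6·t^5 - 25·t^4 + 12·t^3 - 3·t^2 - 10·t - 1, nous prenons 3 dérivées. En dérivant la vitesse, nous obtenons l'accélération: a(t) = 30·t^4 - 100·t^3 + 36·t^2 - 6·t - 10. La dérivée de l'accélération donne le jerk: j(t) = 120·t^3 - 300·t^2 + 72·t - 6. En dérivant le jerk, nous obtenons le snap: s(t) = 360·t^2 - 600·t + 72. De l'équation du snap s(t) = 360·t^2 - 600·t + 72, nous substituons t = 3 pour obtenir s = 1512.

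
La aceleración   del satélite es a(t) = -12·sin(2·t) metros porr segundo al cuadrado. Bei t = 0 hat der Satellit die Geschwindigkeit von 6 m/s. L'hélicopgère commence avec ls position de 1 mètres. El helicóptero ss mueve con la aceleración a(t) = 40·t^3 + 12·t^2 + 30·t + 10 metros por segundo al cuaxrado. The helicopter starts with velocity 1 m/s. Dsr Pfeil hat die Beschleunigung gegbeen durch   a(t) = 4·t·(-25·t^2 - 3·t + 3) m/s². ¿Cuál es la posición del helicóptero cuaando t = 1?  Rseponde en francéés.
Pour résoudre ceci, nous devons prendre 2 primitives de notre équation de l'accélération a(t) = 40·t^3 + 12·t^2 + 30·t + 10. L'intégrale de l'accélération est la vitesse. En utilisant v(0) = 1, nous obtenons v(t) = 10·t^4 + 4·t^3 + 15·t^2 + 10·t + 1. L'intégrale de la vitesse est la position. En utilisant x(0) = 1, nous obtenons x(t) = 2·t^5 + t^4 + 5·t^3 + 5·t^2 + t + 1. Nous avons la position x(t) = 2·t^5 + t^4 + 5·t^3 + 5·t^2 + t + 1. En substituant t = 1: x(1) = 15.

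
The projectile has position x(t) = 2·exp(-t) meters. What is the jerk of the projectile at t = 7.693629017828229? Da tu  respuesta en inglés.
We must differentiate our position equation x(t) = 2·exp(-t) 3 times. Taking d/dt of x(t), we find v(t) = -2·exp(-t). Differentiating velocity, we get acceleration: a(t) = 2·exp(-t). Differentiating acceleration, we get jerk: j(t) = -2·exp(-t). From the given jerk equation j(t) = -2·exp(-t), we substitute t = 7.693629017828229 to get j = -0.000911442692676757.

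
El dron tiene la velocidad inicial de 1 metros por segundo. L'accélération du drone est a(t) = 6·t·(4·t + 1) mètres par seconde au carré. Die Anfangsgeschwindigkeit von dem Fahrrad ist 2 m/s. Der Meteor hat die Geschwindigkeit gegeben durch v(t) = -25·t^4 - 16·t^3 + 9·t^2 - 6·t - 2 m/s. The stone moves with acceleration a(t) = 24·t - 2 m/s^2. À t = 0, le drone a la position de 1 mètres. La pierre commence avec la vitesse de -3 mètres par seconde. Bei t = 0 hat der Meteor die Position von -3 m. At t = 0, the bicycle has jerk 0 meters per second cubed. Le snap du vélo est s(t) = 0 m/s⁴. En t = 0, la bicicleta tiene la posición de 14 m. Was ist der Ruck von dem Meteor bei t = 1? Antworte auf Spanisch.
Para resolver esto, necesitamos tomar 2 derivadas de nuestra ecuación de la velocidad v(t) = -25·t^4 - 16·t^3 + 9·t^2 - 6·t - 2. La derivada de la velocidad da la aceleración: a(t) = -100·t^3 - 48·t^2 + 18·t - 6. La derivada de la aceleración da la sacudida: j(t) = -300·t^2 - 96·t + 18. Usando j(t) = -300·t^2 - 96·t + 18 y sustituyendo t = 1, encontramos j = -378.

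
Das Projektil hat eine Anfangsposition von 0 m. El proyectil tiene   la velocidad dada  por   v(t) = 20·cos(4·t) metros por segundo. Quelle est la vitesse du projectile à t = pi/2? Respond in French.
De l'équation de la vitesse v(t) = 20·cos(4·t), nous substituons t = pi/2 pour obtenir v = 20.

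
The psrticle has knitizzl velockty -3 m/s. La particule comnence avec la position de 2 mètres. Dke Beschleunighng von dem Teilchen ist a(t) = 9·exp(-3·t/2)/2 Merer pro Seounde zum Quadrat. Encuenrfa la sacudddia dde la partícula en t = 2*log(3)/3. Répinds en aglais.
To solve this, we need to take 1 derivative of our acceleration equation a(t) = 9·exp(-3·t/2)/2. The derivative of acceleration gives jerk: j(t) = -27·exp(-3·t/2)/4. From the given jerk equation j(t) = -27·exp(-3·t/2)/4, we substitute t = 2*log(3)/3 to get j = -9/4.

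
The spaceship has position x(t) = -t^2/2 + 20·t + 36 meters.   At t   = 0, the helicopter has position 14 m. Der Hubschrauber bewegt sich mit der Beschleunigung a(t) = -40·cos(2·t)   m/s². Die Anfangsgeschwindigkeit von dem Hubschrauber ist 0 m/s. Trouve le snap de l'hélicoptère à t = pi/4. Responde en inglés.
To solve this, we need to take 2 derivatives of our acceleration equation a(t) = -40·cos(2·t). Taking d/dt of a(t), we find j(t) = 80·sin(2·t). Taking d/dt of j(t), we find s(t) = 160·cos(2·t). Using s(t) = 160·cos(2·t) and substituting t = pi/4, we find s = 0.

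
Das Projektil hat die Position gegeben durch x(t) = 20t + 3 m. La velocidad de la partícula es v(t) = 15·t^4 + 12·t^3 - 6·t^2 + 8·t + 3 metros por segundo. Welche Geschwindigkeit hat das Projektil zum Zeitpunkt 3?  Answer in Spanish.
Para resolver esto, necesitamos tomar 1 derivada de nuestra ecuación de la posición x(t) = 20·t + 3. Tomando d/dt de x(t), encontramos v(t) = 20. Usando v(t) = 20 y sustituyendo t = 3, encontramos v = 20.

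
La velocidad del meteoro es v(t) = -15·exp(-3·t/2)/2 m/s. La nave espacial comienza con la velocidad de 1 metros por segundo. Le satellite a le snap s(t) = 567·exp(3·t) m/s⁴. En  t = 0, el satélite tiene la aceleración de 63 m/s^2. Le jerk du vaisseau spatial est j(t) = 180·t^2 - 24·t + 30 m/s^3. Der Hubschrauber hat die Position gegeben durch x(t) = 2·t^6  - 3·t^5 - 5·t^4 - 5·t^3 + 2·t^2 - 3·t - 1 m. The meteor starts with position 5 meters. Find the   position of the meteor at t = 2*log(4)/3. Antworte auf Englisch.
We need to integrate our velocity equation v(t) = -15·exp(-3·t/2)/2 1 time. The integral of velocity, with x(0) = 5, gives position: x(t) = 5·exp(-3·t/2). From the given position equation x(t) = 5·exp(-3·t/2), we substitute t = 2*log(4)/3 to get x = 5/4.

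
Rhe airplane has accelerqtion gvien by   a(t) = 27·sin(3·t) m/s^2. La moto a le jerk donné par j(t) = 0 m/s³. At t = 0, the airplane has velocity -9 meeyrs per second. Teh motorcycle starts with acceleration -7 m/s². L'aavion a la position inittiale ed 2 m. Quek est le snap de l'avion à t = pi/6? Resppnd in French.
Nous devons dériver notre équation de l'accélération a(t) = 27·sin(3·t) 2 fois. En prenant d/dt de a(t), nous trouvons j(t) = 81·cos(3·t). En dérivant le jerk, nous obtenons le snap: s(t) = -243·sin(3·t). Nous avons le snap s(t) = -243·sin(3·t). En substituant t = pi/6: s(pi/6) = -243.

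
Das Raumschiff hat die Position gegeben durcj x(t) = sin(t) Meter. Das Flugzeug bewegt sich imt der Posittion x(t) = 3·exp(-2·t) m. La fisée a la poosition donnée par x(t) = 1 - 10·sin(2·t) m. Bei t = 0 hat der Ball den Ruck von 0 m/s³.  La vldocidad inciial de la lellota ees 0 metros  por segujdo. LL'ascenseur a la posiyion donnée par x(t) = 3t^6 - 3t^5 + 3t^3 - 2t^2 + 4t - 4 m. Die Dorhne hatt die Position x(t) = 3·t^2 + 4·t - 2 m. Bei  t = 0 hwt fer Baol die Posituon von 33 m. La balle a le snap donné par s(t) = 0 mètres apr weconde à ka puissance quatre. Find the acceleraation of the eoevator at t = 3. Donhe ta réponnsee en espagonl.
Partiendo de la posición x(t) = 3·t^6 - 3·t^5 + 3·t^3 - 2·t^2 + 4·t - 4, tomamos 2 derivadas. Derivando la posición, obtenemos la velocidad: v(t) = 18·t^5 - 15·t^4 + 9·t^2 - 4·t + 4. La derivada de la velocidad da la aceleración: a(t) = 90·t^4 - 60·t^3 + 18·t - 4. De la ecuación de la aceleración a(t) = 90·t^4 - 60·t^3 + 18·t - 4, sustituimos t = 3 para obtener a = 5720.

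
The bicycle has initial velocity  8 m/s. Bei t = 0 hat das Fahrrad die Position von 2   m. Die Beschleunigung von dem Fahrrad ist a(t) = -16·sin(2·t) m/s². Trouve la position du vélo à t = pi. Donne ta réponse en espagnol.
Necesitamos integrar nuestra ecuación de la aceleración a(t) = -16·sin(2·t) 2 veces. La antiderivada de la aceleración, con v(0) = 8, da la velocidad: v(t) = 8·cos(2·t). Integrando la velocidad y usando la condición inicial x(0) = 2, obtenemos x(t) = 4·sin(2·t) + 2. Usando x(t) = 4·sin(2·t) + 2 y sustituyendo t = pi, encontramos x = 2.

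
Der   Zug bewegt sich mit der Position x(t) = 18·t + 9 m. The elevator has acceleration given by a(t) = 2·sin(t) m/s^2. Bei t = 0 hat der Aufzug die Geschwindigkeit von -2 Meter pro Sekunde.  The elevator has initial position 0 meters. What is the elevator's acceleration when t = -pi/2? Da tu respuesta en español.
Usando a(t) = 2·sin(t) y sustituyendo t = -pi/2, encontramos a = -2.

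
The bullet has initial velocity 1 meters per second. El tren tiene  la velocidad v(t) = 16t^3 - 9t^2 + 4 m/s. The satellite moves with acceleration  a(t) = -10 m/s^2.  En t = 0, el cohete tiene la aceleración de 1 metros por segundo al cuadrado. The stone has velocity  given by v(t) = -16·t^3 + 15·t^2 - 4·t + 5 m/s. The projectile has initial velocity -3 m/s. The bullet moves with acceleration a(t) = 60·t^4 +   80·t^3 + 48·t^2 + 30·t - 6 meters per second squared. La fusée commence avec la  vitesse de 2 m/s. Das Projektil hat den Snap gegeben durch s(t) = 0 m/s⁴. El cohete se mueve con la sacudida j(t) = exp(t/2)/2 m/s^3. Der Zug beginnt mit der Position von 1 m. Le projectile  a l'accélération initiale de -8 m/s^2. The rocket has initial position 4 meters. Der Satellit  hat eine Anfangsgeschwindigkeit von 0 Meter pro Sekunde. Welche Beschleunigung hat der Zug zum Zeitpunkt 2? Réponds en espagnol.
Partiendo de la velocidad v(t) = 16·t^3 - 9·t^2 + 4, tomamos 1 derivada. Tomando d/dt de v(t), encontramos a(t) = 48·t^2 - 18·t. Usando a(t) = 48·t^2 - 18·t y sustituyendo t = 2, encontramos a = 156.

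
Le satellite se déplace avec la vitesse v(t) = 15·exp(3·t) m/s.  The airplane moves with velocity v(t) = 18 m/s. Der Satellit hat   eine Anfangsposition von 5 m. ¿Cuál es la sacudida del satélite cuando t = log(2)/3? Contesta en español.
Para resolver esto, necesitamos tomar 2 derivadas de nuestra ecuación de la velocidad v(t) = 15·exp(3·t). La derivada de la velocidad da la aceleración: a(t) = 45·exp(3·t). Derivando la aceleración, obtenemos la sacudida: j(t) = 135·exp(3·t). Usando j(t) = 135·exp(3·t) y sustituyendo t = log(2)/3, encontramos j = 270.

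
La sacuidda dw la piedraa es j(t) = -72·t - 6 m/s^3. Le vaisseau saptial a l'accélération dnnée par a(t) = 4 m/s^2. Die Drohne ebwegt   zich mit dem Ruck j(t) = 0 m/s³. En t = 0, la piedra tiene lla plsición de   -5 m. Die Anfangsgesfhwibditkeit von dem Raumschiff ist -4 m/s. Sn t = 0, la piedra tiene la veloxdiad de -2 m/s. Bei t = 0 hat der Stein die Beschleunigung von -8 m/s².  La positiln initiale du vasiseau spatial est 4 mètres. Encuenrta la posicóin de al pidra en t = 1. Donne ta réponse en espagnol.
Partiendo de la sacudida j(t) = -72·t - 6, tomamos 3 antiderivadas. Integrando la sacudida y usando la condición inicial a(0) = -8, obtenemos a(t) = -36·t^2 - 6·t - 8. Tomando ∫a(t)dt y aplicando v(0) = -2, encontramos v(t) = -12·t^3 - 3·t^2 - 8·t - 2. La integral de la velocidad es la posición. Usando x(0) = -5, obtenemos x(t) = -3·t^4 - t^3 - 4·t^2 - 2·t - 5. Tenemos la posición x(t) = -3·t^4 - t^3 - 4·t^2 - 2·t - 5. Sustituyendo t = 1: x(1) = -15.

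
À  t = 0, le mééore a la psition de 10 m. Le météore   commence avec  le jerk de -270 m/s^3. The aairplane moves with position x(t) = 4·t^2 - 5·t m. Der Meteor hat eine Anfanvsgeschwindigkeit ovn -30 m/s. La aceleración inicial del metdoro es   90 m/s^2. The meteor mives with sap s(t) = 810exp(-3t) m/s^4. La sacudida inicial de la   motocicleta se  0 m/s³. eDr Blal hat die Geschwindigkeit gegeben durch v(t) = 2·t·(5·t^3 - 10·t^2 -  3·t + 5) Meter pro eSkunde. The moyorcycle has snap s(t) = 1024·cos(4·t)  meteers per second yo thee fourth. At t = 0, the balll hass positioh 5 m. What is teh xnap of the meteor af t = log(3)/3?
Using s(t) = 810·exp(-3·t) and substituting t = log(3)/3, we find s = 270.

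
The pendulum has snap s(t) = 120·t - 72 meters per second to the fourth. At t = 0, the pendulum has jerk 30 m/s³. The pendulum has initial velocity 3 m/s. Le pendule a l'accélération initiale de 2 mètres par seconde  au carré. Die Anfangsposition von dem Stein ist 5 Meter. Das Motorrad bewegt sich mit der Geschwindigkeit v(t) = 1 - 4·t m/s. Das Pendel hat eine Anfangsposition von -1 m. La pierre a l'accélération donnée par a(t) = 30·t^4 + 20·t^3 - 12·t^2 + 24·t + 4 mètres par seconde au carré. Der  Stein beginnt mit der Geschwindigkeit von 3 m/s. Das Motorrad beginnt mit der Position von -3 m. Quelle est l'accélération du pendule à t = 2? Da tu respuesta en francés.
Pour résoudre ceci, nous devons prendre 2 primitives de notre équation du snap s(t) = 120·t - 72. La primitive du snap est le jerk. En utilisant j(0) = 30, nous obtenons j(t) = 60·t^2 - 72·t + 30. L'intégrale du jerk, avec a(0) = 2, donne l'accélération: a(t) = 20·t^3 - 36·t^2 + 30·t + 2. En utilisant a(t) = 20·t^3 - 36·t^2 + 30·t + 2 et en substituant t = 2, nous trouvons a = 78.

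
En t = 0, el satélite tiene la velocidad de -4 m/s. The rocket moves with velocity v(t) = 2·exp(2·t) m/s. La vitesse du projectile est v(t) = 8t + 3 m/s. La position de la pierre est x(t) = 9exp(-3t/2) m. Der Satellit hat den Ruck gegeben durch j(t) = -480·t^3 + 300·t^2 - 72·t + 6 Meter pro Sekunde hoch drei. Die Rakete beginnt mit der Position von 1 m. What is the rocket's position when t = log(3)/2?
To find the answer, we compute 1 integral of v(t) = 2·exp(2·t). The antiderivative of velocity, with x(0) = 1, gives position: x(t) = exp(2·t). We have position x(t) = exp(2·t). Substituting t = log(3)/2: x(log(3)/2) = 3.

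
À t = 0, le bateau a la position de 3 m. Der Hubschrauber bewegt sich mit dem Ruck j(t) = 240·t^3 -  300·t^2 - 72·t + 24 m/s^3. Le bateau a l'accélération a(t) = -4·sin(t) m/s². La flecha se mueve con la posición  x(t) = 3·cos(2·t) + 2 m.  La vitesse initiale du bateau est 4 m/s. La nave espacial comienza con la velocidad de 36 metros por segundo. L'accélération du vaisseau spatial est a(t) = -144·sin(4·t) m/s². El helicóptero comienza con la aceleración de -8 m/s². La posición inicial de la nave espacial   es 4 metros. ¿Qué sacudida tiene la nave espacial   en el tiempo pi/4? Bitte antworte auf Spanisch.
Debemos derivar nuestra ecuación de la aceleración a(t) = -144·sin(4·t) 1 vez. Derivando la aceleración, obtenemos la sacudida: j(t) = -576·cos(4·t). Tenemos la sacudida j(t) = -576·cos(4·t). Sustituyendo t = pi/4: j(pi/4) = 576.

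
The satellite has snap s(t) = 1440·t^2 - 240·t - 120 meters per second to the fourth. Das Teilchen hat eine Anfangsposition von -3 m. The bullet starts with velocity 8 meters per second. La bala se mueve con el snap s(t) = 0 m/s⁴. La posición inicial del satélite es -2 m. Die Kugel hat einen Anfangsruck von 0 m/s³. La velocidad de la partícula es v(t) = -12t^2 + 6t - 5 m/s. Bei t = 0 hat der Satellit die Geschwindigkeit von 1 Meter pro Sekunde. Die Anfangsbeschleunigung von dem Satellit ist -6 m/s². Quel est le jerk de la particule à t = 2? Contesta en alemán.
Wir müssen unsere Gleichung für die Geschwindigkeit v(t) = -12·t^2 + 6·t - 5 2-mal ableiten. Die Ableitung von der Geschwindigkeit ergibt die Beschleunigung: a(t) = 6 - 24·t. Durch Ableiten von der Beschleunigung erhalten wir den Ruck: j(t) = -24. Aus der Gleichung für den Ruck j(t) = -24, setzen wir t = 2 ein und erhalten j = -24.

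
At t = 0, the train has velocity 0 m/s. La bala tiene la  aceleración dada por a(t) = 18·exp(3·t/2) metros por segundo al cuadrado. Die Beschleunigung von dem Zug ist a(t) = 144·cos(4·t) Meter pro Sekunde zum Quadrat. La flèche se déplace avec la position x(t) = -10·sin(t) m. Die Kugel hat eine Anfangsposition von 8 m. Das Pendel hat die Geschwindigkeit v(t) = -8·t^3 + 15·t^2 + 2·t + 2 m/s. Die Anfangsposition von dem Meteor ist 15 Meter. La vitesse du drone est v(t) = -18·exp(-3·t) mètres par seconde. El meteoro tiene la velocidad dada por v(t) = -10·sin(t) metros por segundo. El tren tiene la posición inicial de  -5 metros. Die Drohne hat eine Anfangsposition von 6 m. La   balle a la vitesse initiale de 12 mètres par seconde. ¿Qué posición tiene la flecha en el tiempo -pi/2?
Usando x(t) = -10·sin(t) y sustituyendo t = -pi/2, encontramos x = 10.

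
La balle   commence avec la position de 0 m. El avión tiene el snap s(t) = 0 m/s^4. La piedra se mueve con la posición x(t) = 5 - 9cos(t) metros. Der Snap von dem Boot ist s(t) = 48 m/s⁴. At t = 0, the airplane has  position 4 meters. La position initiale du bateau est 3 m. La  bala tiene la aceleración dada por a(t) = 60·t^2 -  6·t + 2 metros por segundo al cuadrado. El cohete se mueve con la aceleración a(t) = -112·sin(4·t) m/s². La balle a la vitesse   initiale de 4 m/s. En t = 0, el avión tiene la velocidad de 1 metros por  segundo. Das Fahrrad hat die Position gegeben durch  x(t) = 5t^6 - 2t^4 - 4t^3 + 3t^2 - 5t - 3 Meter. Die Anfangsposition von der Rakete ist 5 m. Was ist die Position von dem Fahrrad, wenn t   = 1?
Mit x(t) = 5·t^6 - 2·t^4 - 4·t^3 + 3·t^2 - 5·t - 3 und Einsetzen von t = 1, finden wir x = -6.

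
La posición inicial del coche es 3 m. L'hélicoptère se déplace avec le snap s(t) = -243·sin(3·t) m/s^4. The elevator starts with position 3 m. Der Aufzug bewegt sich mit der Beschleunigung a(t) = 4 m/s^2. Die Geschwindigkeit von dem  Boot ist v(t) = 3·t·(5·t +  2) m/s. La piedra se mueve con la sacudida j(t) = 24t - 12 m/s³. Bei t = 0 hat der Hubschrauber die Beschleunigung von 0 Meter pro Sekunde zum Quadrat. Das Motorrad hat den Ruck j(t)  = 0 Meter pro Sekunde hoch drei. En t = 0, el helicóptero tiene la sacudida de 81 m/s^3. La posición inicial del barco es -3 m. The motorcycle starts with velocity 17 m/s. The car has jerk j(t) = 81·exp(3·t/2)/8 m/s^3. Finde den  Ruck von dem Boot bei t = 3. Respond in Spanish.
Debemos derivar nuestra ecuación de la velocidad v(t) = 3·t·(5·t + 2) 2 veces. Derivando la velocidad, obtenemos la aceleración: a(t) = 30·t + 6. La derivada de la aceleración da la sacudida: j(t) = 30. Usando j(t) = 30 y sustituyendo t = 3, encontramos j = 30.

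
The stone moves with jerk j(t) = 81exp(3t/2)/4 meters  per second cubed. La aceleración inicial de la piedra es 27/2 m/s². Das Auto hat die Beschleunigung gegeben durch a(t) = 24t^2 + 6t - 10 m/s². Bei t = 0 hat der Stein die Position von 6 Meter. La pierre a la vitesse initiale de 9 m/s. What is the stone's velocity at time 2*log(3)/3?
We need to integrate our jerk equation j(t) = 81·exp(3·t/2)/4 2 times. Finding the integral of j(t) and using a(0) = 27/2: a(t) = 27·exp(3·t/2)/2. The integral of acceleration, with v(0) = 9, gives velocity: v(t) = 9·exp(3·t/2). From the given velocity equation v(t) = 9·exp(3·t/2), we substitute t = 2*log(3)/3 to get v = 27.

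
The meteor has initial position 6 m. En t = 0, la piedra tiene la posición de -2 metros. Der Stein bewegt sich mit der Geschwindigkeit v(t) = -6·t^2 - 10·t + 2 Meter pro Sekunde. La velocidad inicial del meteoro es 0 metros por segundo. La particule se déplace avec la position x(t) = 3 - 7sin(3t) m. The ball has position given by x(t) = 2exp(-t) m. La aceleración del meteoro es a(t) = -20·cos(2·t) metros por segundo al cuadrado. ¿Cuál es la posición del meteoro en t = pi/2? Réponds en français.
Nous devons intégrer notre équation de l'accélération a(t) = -20·cos(2·t) 2 fois. En prenant ∫a(t)dt et en appliquant v(0) = 0, nous trouvons v(t) = -10·sin(2·t). En prenant ∫v(t)dt et en appliquant x(0) = 6, nous trouvons x(t) = 5·cos(2·t) + 1. En utilisant x(t) = 5·cos(2·t) + 1 et en substituant t = pi/2, nous trouvons x = -4.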